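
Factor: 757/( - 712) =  - 2^ (-3)*89^( - 1)*757^1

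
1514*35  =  52990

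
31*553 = 17143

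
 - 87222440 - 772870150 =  - 860092590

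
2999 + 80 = 3079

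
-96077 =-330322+234245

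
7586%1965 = 1691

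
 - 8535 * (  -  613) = 5231955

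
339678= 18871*18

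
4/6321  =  4/6321  =  0.00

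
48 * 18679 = 896592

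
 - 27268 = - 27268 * 1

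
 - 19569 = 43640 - 63209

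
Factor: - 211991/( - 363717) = 299/513 = 3^( - 3 )* 13^1 * 19^ ( - 1)* 23^1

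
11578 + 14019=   25597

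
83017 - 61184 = 21833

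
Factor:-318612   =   - 2^2*3^1*7^1 * 3793^1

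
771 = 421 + 350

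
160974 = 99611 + 61363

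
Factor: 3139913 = 7^1 * 617^1*727^1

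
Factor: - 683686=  - 2^1 * 37^1 *9239^1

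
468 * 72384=33875712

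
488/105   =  488/105 = 4.65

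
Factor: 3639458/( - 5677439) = - 2^1 * 17^ ( - 1) * 337^( - 1 ) * 991^( - 1 )*1819729^1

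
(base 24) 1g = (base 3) 1111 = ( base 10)40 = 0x28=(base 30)1a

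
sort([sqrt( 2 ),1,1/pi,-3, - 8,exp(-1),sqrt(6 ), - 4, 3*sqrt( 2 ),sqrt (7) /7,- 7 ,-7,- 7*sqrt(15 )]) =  [ - 7*sqrt (15 ), - 8, - 7, - 7, - 4, - 3,1/pi,exp( - 1 ), sqrt(7)/7,1 , sqrt(2 ),sqrt( 6 ),3*sqrt ( 2 )] 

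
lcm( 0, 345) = 0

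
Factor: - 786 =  - 2^1*3^1 * 131^1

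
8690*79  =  686510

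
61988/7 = 8855 +3/7 = 8855.43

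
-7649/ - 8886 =7649/8886 = 0.86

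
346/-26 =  - 14+9/13 = - 13.31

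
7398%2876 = 1646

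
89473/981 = 91 +202/981=   91.21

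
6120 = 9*680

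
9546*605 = 5775330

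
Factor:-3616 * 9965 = - 2^5*5^1 * 113^1*1993^1 = - 36033440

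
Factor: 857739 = 3^1*23^1*31^1*401^1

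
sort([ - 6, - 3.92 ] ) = [ - 6 , - 3.92 ]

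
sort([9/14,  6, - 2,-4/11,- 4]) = [ - 4,-2, - 4/11, 9/14 , 6] 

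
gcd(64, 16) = 16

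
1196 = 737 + 459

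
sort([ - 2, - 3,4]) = [ - 3,  -  2, 4]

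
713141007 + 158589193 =871730200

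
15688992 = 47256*332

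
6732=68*99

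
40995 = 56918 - 15923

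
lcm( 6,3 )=6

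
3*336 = 1008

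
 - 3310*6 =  - 19860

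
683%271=141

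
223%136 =87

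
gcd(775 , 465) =155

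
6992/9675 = 6992/9675 = 0.72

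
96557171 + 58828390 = 155385561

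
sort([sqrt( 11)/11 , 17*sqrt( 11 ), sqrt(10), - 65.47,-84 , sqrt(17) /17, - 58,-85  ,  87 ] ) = [ -85,-84, - 65.47 ,-58,  sqrt( 17)/17 , sqrt ( 11) /11,sqrt( 10), 17*sqrt(11 ),87] 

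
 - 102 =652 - 754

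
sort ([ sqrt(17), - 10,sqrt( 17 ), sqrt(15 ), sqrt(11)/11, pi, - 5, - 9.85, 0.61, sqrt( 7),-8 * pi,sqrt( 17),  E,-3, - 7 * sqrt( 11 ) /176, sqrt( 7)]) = [ - 8*pi ,-10, - 9.85, - 5, - 3, - 7*sqrt( 11) /176, sqrt( 11)/11 , 0.61, sqrt( 7),sqrt( 7),E,pi, sqrt( 15), sqrt ( 17), sqrt( 17), sqrt( 17)]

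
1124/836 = 1 + 72/209=1.34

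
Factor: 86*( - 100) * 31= -266600 = -2^3 * 5^2*31^1 * 43^1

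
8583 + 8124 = 16707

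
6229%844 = 321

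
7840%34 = 20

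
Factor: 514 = 2^1*257^1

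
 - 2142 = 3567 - 5709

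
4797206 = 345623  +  4451583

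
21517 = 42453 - 20936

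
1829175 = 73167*25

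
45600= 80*570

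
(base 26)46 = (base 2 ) 1101110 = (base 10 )110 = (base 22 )50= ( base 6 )302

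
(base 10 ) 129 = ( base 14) 93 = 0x81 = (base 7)243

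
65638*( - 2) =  - 131276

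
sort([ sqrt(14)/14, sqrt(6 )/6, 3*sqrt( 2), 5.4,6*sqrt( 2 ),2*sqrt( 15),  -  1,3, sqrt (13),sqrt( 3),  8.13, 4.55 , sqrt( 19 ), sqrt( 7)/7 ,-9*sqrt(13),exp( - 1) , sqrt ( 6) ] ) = [ - 9*sqrt( 13),- 1,  sqrt(14) /14,  exp ( - 1 ) , sqrt( 7)/7,sqrt( 6)/6 , sqrt( 3 ),  sqrt( 6), 3, sqrt( 13),3*sqrt( 2),sqrt( 19 ), 4.55, 5.4,2*sqrt( 15),8.13,6*sqrt( 2)]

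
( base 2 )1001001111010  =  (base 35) 3u5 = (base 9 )6435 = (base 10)4730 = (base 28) 60q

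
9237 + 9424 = 18661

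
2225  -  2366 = - 141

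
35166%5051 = 4860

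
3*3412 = 10236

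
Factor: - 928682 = -2^1*19^1*24439^1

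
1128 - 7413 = -6285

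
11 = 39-28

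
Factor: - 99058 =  - 2^1*49529^1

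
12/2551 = 12/2551 = 0.00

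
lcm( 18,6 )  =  18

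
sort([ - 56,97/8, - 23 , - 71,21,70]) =[ - 71, - 56, - 23,97/8,21,70]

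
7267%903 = 43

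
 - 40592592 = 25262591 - 65855183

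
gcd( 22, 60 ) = 2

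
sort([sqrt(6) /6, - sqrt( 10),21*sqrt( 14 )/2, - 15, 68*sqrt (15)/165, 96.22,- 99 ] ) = [ - 99,  -  15, - sqrt ( 10),sqrt ( 6)/6, 68*sqrt( 15 ) /165,21 * sqrt( 14) /2, 96.22]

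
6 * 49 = 294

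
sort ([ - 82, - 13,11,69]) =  [  -  82, - 13,11 , 69 ]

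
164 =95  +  69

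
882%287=21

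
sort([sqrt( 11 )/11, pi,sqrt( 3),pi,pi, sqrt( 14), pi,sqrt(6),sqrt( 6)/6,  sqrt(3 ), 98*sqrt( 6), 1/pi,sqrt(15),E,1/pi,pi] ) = [ sqrt( 11 ) /11,1/pi , 1/pi,sqrt( 6)/6 , sqrt( 3),sqrt (3) , sqrt( 6 ),E,pi , pi,pi, pi , pi, sqrt (14 ),  sqrt(15), 98 * sqrt( 6) ]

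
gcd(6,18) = 6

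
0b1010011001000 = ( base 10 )5320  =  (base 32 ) 568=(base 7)21340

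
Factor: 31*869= 26939 =11^1*31^1*79^1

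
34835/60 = 6967/12=580.58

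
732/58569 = 244/19523 = 0.01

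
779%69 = 20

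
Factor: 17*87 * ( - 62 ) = - 91698 = -  2^1 * 3^1*17^1*29^1*31^1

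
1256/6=628/3 = 209.33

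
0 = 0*81862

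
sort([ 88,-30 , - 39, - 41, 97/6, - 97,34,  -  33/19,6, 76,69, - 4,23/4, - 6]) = [-97, - 41,-39, - 30,  -  6, - 4 , - 33/19,23/4,  6,97/6,34,69, 76, 88]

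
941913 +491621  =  1433534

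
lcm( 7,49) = 49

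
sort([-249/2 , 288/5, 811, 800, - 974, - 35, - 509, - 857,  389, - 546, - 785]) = [ - 974 ,- 857, - 785, - 546,-509, - 249/2, - 35  ,  288/5, 389, 800, 811]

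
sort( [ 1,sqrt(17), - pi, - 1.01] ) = [ - pi, -1.01, 1 , sqrt(17)]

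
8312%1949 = 516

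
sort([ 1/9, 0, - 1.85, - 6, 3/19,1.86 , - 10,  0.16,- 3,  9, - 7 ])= [ - 10, - 7,-6, - 3,-1.85 , 0,1/9, 3/19,0.16,1.86 , 9 ] 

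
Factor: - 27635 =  - 5^1*5527^1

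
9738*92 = 895896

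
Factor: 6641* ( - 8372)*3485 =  - 193760605220 = - 2^2*5^1*7^1*13^1*17^1*23^1*29^1 * 41^1*229^1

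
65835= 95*693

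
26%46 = 26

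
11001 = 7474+3527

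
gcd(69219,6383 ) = 1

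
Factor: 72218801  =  43^1*1097^1 * 1531^1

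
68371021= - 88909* (  -  769) 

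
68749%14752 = 9741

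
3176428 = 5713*556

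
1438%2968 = 1438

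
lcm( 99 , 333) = 3663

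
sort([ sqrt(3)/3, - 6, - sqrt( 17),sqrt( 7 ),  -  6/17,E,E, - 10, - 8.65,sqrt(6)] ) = [-10,-8.65, - 6, -sqrt( 17 ), - 6/17  ,  sqrt( 3)/3 , sqrt(6 ),  sqrt( 7),E,E ]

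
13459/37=13459/37 = 363.76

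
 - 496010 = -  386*1285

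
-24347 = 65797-90144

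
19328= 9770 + 9558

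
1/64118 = 1/64118 = 0.00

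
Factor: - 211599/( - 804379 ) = 3^3*17^1*23^ ( - 1 )*41^ ( - 1 )*461^1*853^( - 1)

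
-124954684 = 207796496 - 332751180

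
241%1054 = 241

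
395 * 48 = 18960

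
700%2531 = 700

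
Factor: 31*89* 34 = 2^1*17^1*31^1*89^1 = 93806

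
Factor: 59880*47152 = 2^7*3^1*5^1*7^1*421^1*499^1 = 2823461760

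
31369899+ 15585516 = 46955415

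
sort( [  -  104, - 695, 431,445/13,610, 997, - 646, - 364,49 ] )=[ - 695, - 646, - 364,  -  104, 445/13, 49, 431,610, 997]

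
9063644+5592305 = 14655949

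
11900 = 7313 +4587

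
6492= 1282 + 5210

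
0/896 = 0 = 0.00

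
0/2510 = 0 = 0.00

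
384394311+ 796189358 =1180583669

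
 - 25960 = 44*(  -  590 )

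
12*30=360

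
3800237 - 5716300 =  - 1916063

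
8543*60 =512580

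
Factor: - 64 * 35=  - 2^6*5^1*7^1= - 2240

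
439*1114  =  489046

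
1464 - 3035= - 1571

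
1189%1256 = 1189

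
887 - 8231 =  - 7344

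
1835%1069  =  766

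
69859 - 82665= -12806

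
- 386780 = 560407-947187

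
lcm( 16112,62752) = 1192288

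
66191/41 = 66191/41 = 1614.41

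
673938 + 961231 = 1635169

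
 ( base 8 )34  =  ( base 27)11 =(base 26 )12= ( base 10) 28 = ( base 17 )1b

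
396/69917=396/69917 = 0.01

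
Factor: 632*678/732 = 35708/61=2^2*61^( - 1 )*79^1*113^1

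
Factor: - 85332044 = -2^2*7^1*17^1*179269^1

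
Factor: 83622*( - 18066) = -1510715052 = -2^2*3^2*7^1  *11^1*181^1*3011^1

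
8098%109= 32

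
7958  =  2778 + 5180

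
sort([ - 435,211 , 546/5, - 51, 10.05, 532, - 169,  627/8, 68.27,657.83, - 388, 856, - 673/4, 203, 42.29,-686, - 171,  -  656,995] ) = [-686, - 656, - 435,-388, - 171,-169, - 673/4 ,  -  51, 10.05, 42.29, 68.27, 627/8, 546/5, 203,211, 532, 657.83, 856 , 995]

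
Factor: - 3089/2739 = - 3^(-1) * 11^( -1)*83^ (-1)*3089^1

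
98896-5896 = 93000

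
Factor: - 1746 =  - 2^1*3^2*97^1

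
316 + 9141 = 9457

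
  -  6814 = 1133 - 7947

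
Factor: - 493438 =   -  2^1 *11^2*2039^1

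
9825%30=15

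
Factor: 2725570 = 2^1 *5^1*191^1*1427^1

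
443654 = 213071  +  230583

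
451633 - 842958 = - 391325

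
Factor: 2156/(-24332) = -7/79 = - 7^1 * 79^( - 1) 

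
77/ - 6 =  - 77/6 = -12.83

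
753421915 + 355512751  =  1108934666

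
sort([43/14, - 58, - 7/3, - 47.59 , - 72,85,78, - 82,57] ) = [ - 82, - 72, - 58 , - 47.59, - 7/3, 43/14 , 57,  78,85]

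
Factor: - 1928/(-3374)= 2^2*7^ ( - 1) = 4/7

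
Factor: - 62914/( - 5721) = 2^1*3^( - 1)*83^1*379^1*1907^( - 1)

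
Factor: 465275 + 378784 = 844059 = 3^1*281353^1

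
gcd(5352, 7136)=1784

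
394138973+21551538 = 415690511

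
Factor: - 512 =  - 2^9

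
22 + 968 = 990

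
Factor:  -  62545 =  - 5^1*7^1*1787^1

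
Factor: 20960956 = 2^2*5240239^1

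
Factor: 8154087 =3^1*619^1*4391^1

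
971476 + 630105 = 1601581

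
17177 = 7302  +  9875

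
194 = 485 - 291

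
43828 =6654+37174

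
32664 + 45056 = 77720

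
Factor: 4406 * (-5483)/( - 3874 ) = 13^ ( - 1) * 149^(-1 )*2203^1 *5483^1 = 12079049/1937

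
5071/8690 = 461/790 =0.58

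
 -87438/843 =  - 104 + 78/281 = - 103.72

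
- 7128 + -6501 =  - 13629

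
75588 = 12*6299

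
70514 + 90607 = 161121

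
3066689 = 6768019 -3701330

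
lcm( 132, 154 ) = 924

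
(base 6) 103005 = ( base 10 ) 8429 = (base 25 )dc4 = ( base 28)AL1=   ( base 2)10000011101101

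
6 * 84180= 505080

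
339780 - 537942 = -198162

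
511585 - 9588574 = -9076989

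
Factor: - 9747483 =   -  3^1*719^1 * 4519^1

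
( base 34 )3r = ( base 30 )49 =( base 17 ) 7A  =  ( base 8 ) 201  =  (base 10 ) 129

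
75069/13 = 75069/13 = 5774.54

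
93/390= 31/130 = 0.24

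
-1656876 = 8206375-9863251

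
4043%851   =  639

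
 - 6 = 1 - 7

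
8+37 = 45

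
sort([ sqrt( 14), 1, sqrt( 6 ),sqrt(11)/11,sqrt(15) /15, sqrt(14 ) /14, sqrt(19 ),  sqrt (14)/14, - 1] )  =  [ - 1,  sqrt(15)/15,sqrt( 14)/14, sqrt( 14 )/14, sqrt( 11)/11,1, sqrt (6 ),sqrt(14 ),sqrt(19 )] 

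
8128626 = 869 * 9354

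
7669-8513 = - 844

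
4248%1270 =438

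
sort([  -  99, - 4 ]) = [- 99, - 4]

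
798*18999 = 15161202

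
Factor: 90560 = 2^6*5^1*283^1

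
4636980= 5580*831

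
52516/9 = 5835 + 1/9 =5835.11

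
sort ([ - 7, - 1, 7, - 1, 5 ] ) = [ - 7, - 1, - 1, 5,7]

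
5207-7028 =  - 1821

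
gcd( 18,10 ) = 2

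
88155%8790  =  255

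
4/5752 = 1/1438  =  0.00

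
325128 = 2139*152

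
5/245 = 1/49 = 0.02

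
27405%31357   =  27405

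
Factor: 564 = 2^2*3^1*47^1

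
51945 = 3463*15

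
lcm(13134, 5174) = 170742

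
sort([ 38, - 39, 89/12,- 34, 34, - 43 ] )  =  [  -  43, - 39, - 34,89/12,34, 38] 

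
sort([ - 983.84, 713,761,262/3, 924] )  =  [ - 983.84,262/3,  713,761, 924]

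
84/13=6 + 6/13 = 6.46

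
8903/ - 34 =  - 262  +  5/34 = - 261.85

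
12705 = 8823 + 3882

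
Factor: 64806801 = 3^1*23^1*939229^1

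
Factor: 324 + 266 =590 = 2^1*5^1*59^1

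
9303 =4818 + 4485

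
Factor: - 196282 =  - 2^1*17^1*23^1*251^1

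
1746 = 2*873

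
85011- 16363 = 68648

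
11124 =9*1236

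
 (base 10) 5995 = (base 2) 1011101101011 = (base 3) 22020001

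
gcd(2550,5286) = 6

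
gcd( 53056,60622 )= 2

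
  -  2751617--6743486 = 3991869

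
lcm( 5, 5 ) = 5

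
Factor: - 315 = -3^2*5^1*7^1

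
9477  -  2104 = 7373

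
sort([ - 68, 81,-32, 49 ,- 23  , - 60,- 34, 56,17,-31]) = [ - 68,-60, - 34, - 32, - 31,  -  23,17, 49, 56, 81]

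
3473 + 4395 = 7868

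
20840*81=1688040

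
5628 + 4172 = 9800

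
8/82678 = 4/41339 = 0.00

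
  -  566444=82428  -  648872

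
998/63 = 15 + 53/63 = 15.84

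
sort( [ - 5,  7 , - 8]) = [ - 8, - 5,7] 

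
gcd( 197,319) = 1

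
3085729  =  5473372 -2387643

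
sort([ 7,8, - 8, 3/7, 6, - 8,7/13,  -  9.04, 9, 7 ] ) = [  -  9.04,  -  8, - 8 , 3/7, 7/13,  6 , 7,7, 8,9] 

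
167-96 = 71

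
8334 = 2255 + 6079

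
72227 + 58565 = 130792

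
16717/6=2786 + 1/6 = 2786.17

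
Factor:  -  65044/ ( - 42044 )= 7^1*101^1 * 457^(-1 ) = 707/457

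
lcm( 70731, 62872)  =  565848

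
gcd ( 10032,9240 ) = 264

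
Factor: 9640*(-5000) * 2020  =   - 97364000000 =- 2^8*5^6 * 101^1*241^1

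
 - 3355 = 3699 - 7054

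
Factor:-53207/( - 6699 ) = 3^( - 1) * 29^( - 1)*691^1 =691/87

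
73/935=73/935 = 0.08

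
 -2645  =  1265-3910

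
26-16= 10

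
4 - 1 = 3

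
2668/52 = 667/13 = 51.31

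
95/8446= 95/8446 = 0.01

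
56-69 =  - 13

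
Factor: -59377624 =  -  2^3 * 7422203^1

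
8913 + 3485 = 12398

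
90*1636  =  147240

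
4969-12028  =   - 7059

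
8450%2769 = 143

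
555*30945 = 17174475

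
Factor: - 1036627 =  - 53^1*19559^1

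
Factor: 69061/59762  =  2^( - 1 )*29881^( -1 )*69061^1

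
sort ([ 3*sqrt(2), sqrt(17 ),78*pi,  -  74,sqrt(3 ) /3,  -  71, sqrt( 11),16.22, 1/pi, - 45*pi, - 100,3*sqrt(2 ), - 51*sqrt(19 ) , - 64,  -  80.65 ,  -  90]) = [ - 51*sqrt( 19), - 45  *pi,  -  100,  -  90, - 80.65, - 74, - 71 ,  -  64,1/pi,sqrt( 3)/3,sqrt (11),sqrt( 17), 3*sqrt(2 ),  3*sqrt( 2),16.22, 78*pi]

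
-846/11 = -77 +1/11 = - 76.91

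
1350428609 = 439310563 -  - 911118046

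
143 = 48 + 95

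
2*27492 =54984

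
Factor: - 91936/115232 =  - 13^1*17^1*277^( - 1) = - 221/277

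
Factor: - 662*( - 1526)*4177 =4219655524 =2^2*7^1*109^1*331^1*4177^1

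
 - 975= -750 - 225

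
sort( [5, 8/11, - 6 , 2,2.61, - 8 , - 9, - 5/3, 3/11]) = [ - 9, - 8 , - 6, - 5/3,  3/11 , 8/11, 2 , 2.61,5]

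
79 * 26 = 2054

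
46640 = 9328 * 5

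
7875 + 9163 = 17038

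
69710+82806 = 152516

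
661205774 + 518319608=1179525382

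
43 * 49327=2121061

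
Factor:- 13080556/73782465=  - 2^2*3^( - 1)*5^( - 1)*17^( - 1)*289343^(  -  1 )*3270139^1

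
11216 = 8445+2771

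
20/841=20/841 = 0.02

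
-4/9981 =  - 4/9981 = - 0.00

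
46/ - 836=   -  1+395/418=- 0.06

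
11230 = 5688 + 5542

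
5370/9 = 596 + 2/3=596.67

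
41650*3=124950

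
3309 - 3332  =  -23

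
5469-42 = 5427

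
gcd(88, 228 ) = 4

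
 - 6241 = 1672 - 7913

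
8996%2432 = 1700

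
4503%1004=487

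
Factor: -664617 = -3^1*221539^1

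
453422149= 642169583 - 188747434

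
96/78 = 16/13 = 1.23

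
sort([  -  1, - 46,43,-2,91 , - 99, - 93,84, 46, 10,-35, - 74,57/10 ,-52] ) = [ - 99,-93, -74,-52 ,  -  46,- 35,-2,-1,57/10,10,43, 46,  84, 91] 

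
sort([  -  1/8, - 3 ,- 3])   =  [ - 3, - 3, - 1/8 ]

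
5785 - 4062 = 1723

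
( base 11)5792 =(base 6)55111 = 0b1110110110011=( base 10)7603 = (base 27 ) abg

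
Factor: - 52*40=-2080=- 2^5 * 5^1*13^1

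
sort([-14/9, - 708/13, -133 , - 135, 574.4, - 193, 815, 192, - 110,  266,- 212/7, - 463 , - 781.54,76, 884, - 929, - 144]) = [ - 929 , - 781.54, - 463,-193,-144,-135,- 133, - 110, - 708/13, - 212/7, - 14/9, 76, 192, 266, 574.4,815, 884 ] 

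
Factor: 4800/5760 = 5/6 = 2^(-1)*3^(-1)*5^1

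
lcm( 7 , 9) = 63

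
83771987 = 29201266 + 54570721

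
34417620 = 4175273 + 30242347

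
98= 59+39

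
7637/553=1091/79=13.81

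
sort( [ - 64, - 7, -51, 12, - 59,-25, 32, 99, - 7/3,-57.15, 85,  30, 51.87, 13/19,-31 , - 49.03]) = [ - 64, - 59  , - 57.15, - 51 , - 49.03, - 31, - 25, - 7, - 7/3, 13/19 , 12, 30,32,  51.87,85, 99] 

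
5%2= 1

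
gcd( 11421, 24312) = 3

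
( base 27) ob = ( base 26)p9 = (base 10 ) 659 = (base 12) 46b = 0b1010010011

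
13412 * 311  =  4171132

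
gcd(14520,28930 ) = 110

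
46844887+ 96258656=143103543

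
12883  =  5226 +7657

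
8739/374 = 23 + 137/374 = 23.37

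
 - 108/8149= - 108/8149 = -0.01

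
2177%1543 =634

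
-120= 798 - 918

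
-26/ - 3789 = 26/3789 = 0.01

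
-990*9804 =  - 9705960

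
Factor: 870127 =870127^1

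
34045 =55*619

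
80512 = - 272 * (-296)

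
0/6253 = 0 = 0.00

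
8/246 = 4/123 = 0.03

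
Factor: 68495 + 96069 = 2^2*41141^1 = 164564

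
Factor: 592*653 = 386576 = 2^4*37^1*653^1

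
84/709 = 84/709 = 0.12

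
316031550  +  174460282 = 490491832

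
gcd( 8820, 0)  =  8820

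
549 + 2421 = 2970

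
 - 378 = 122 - 500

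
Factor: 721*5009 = 3611489 =7^1*103^1*5009^1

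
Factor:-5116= - 2^2*1279^1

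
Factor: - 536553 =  - 3^2*59617^1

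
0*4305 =0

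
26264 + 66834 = 93098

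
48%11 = 4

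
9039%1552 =1279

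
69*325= 22425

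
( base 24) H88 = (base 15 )2e62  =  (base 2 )10011100001000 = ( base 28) cko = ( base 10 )9992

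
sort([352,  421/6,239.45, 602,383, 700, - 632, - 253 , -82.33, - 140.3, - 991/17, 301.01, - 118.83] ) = [ - 632,-253, - 140.3, - 118.83, - 82.33, - 991/17 , 421/6,239.45, 301.01, 352,383,602,700] 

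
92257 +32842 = 125099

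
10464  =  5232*2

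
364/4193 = 52/599 = 0.09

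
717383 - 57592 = 659791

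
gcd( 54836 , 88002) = 2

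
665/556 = 1 + 109/556 = 1.20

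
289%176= 113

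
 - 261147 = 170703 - 431850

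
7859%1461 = 554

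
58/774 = 29/387 = 0.07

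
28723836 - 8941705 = 19782131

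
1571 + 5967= 7538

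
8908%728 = 172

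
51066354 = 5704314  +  45362040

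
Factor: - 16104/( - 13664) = 2^( - 2)*3^1 * 7^( - 1 )*11^1 =33/28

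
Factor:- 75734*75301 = - 5702845934 = - 2^1 * 19^1* 257^1*293^1*1993^1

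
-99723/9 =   -  11081 + 2/3 = - 11080.33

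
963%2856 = 963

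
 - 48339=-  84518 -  - 36179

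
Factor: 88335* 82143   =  7256101905 = 3^4*5^1*13^1*151^1*9127^1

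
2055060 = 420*4893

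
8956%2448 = 1612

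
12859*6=77154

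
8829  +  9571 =18400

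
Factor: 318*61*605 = 2^1*3^1*5^1*11^2*53^1*61^1 = 11735790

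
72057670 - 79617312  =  -7559642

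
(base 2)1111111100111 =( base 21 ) IAJ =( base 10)8167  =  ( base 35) 6NC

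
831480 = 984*845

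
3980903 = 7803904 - 3823001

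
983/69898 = 983/69898 = 0.01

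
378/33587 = 378/33587  =  0.01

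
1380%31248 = 1380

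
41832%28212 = 13620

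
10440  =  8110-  - 2330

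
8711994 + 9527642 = 18239636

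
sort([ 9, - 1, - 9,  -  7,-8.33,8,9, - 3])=[ - 9, - 8.33, - 7, - 3,- 1, 8,9, 9]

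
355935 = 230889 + 125046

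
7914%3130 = 1654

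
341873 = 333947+7926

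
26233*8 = 209864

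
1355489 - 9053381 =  - 7697892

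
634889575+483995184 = 1118884759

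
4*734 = 2936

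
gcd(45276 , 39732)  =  924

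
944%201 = 140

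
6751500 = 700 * 9645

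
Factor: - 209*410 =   -  2^1*5^1*11^1*19^1 *41^1 = - 85690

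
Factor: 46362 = 2^1*3^1*7727^1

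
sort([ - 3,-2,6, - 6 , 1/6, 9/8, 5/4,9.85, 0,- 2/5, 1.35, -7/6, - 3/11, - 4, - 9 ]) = [ - 9,-6 , - 4, - 3, - 2, -7/6, - 2/5 ,-3/11 , 0 , 1/6,9/8, 5/4,1.35,6,9.85 ]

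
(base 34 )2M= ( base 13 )6C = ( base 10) 90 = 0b1011010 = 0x5a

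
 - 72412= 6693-79105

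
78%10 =8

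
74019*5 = 370095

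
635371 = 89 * 7139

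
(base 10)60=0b111100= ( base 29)22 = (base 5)220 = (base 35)1P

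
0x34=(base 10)52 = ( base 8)64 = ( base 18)2g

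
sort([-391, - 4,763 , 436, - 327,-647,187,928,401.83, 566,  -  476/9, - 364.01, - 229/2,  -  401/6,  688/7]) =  [ - 647, - 391, - 364.01, - 327,-229/2, - 401/6, - 476/9 ,-4,688/7,  187,  401.83,  436, 566,763,928] 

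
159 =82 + 77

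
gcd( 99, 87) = 3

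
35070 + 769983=805053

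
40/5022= 20/2511 = 0.01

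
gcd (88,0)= 88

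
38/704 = 19/352= 0.05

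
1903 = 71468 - 69565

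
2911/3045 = 2911/3045 = 0.96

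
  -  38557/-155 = 38557/155 = 248.75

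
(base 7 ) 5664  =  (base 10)2055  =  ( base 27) 2M3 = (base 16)807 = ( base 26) 311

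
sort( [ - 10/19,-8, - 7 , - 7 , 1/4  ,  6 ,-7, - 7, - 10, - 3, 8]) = [-10, - 8, - 7, - 7,-7, - 7, - 3, - 10/19,1/4,  6, 8]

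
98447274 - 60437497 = 38009777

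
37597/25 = 37597/25 = 1503.88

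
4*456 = 1824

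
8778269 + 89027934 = 97806203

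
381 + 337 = 718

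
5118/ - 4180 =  - 2559/2090 = - 1.22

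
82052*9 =738468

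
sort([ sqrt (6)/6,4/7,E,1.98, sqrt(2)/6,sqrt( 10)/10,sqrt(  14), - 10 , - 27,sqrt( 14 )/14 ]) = [  -  27, - 10, sqrt( 2)/6,sqrt(14)/14, sqrt ( 10) /10, sqrt ( 6)/6,4/7,1.98 , E,sqrt (14)]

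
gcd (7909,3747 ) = 1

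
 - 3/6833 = - 3/6833 = - 0.00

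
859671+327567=1187238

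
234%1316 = 234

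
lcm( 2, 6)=6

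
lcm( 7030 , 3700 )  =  70300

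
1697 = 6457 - 4760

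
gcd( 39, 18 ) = 3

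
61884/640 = 96 + 111/160 = 96.69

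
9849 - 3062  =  6787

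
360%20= 0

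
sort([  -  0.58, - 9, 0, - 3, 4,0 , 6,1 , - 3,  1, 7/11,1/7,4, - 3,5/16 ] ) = [ -9, - 3, - 3, - 3, - 0.58, 0,0, 1/7 , 5/16,  7/11,1, 1,4,4,  6]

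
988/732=1  +  64/183 = 1.35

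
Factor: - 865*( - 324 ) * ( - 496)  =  - 139008960 = -2^6*3^4*5^1*31^1*173^1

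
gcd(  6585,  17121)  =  1317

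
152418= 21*7258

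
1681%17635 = 1681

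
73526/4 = 18381 + 1/2 = 18381.50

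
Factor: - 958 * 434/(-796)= 103943/199 =7^1*31^1*199^(-1) *479^1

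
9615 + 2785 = 12400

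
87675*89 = 7803075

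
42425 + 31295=73720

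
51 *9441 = 481491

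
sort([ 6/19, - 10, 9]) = [ - 10, 6/19,  9]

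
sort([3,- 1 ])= [ - 1 , 3]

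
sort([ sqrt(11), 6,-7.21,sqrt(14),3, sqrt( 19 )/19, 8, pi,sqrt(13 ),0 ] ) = [-7.21,0, sqrt( 19 ) /19, 3, pi, sqrt( 11), sqrt(13), sqrt ( 14 ),6,  8 ] 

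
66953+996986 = 1063939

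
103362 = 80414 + 22948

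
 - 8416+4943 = -3473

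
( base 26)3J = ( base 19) 52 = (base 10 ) 97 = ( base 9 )117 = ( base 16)61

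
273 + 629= 902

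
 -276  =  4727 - 5003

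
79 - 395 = -316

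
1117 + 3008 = 4125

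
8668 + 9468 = 18136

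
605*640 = 387200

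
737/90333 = 737/90333 = 0.01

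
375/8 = 375/8=46.88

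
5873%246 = 215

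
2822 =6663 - 3841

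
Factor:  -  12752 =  - 2^4*797^1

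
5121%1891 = 1339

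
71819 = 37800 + 34019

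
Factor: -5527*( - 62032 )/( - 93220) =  - 2^2*5^( - 1)*59^ ( - 1)*79^( - 1)*3877^1*5527^1 = -85712716/23305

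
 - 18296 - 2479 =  - 20775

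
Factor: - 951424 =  - 2^7*7433^1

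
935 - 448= 487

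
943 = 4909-3966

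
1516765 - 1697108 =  - 180343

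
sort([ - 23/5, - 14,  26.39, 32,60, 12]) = [ - 14,-23/5,12, 26.39, 32 , 60]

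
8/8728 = 1/1091 = 0.00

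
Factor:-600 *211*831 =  - 2^3*3^2*5^2*211^1*277^1=- 105204600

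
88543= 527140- 438597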